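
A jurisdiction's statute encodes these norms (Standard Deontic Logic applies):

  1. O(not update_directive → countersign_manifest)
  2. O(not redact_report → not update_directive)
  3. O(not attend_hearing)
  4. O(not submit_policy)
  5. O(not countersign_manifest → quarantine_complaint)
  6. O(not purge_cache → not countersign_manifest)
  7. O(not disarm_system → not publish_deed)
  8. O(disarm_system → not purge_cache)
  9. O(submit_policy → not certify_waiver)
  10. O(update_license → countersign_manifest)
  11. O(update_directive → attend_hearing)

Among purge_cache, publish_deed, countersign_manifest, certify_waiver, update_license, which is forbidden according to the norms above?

publish_deed

From premise 3 we have O(not attend_hearing).
Premise 11 is O(update_directive → attend_hearing); contrapositively O(not attend_hearing → not update_directive). Since O(not attend_hearing) holds, K gives O(not update_directive).
Premise 1 is O(not update_directive → countersign_manifest); since O(not update_directive), deontic closure gives O(countersign_manifest).
Premise 6, O(not purge_cache → not countersign_manifest), contraposes to O(countersign_manifest → purge_cache); with O(countersign_manifest) we get O(purge_cache).
The contrapositive of premise 8 (O(disarm_system → not purge_cache)) is O(purge_cache → not disarm_system), and O(purge_cache) is already established, so O(not disarm_system).
Premise 7 is O(not disarm_system → not publish_deed); since O(not disarm_system), deontic closure gives O(not publish_deed).
So O(not publish_deed) holds, i.e. publish_deed is forbidden. None of the other listed options is forbidden under the premises.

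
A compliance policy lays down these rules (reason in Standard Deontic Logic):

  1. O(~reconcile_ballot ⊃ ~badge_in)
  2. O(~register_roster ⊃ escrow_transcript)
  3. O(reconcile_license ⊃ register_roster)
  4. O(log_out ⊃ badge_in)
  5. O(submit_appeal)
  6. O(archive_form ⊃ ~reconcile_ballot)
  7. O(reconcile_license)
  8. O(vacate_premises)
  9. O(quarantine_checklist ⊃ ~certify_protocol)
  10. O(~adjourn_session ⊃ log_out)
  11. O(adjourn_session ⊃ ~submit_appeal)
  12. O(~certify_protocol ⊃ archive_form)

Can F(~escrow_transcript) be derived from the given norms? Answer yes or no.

Premise 2 is O(~register_roster ⊃ escrow_transcript), but O(~register_roster) is not derivable from the premises, so it does not yield O(escrow_transcript).
No other premise forces O(escrow_transcript). An ideal world satisfying every premise can still have ~escrow_transcript true, so F(~escrow_transcript) is not derivable.

No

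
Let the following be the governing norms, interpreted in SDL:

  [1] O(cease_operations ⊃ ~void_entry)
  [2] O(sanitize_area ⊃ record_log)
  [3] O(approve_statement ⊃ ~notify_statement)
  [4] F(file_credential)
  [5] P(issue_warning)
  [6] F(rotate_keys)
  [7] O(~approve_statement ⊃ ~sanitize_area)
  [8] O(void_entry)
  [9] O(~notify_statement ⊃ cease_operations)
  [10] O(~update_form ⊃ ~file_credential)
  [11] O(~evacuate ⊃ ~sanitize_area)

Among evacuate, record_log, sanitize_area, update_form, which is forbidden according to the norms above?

sanitize_area

Premise 8 states O(void_entry) outright.
Premise 1, O(cease_operations ⊃ ~void_entry), contraposes to O(void_entry ⊃ ~cease_operations); with O(void_entry) we get O(~cease_operations).
The contrapositive of premise 9 (O(~notify_statement ⊃ cease_operations)) is O(~cease_operations ⊃ notify_statement), and O(~cease_operations) is already established, so O(notify_statement).
The contrapositive of premise 3 (O(approve_statement ⊃ ~notify_statement)) is O(notify_statement ⊃ ~approve_statement), and O(notify_statement) is already established, so O(~approve_statement).
With premise 7, O(~approve_statement ⊃ ~sanitize_area), the K-axiom yields O(~sanitize_area).
So O(~sanitize_area) holds, i.e. sanitize_area is forbidden. None of the other listed options is forbidden under the premises.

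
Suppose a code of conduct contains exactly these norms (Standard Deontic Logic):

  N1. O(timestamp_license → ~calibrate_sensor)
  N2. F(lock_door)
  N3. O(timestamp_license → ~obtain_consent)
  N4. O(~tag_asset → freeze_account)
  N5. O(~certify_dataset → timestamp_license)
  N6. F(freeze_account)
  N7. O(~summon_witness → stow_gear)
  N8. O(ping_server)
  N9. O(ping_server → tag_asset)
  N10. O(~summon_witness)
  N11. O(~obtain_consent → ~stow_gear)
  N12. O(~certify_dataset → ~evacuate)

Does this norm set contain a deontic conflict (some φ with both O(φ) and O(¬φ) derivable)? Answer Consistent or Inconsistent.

Premise 4 is O(~tag_asset → freeze_account), but O(~tag_asset) is not derivable from the premises, so it does not yield O(freeze_account).
So O(freeze_account) is not derivable, and the apparent clash with O(~freeze_account) does not arise.
A world satisfying every obligation exists (e.g. calibrate_sensor=false, certify_dataset=true, evacuate=false, freeze_account=false, lock_door=false, obtain_consent=true, ping_server=true, stow_gear=true, summon_witness=false, tag_asset=true, timestamp_license=false); no atom is both obligatory and forbidden, so the set is consistent.

Consistent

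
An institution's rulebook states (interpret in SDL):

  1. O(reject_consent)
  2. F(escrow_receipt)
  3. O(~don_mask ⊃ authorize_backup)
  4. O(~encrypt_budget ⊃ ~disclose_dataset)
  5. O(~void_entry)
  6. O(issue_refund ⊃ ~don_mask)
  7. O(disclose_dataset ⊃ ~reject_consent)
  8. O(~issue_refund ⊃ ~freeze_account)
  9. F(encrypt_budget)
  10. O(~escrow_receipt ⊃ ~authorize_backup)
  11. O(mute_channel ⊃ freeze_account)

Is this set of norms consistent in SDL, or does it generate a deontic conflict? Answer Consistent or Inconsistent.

Premise 7 is O(disclose_dataset ⊃ ~reject_consent), but O(disclose_dataset) is not derivable from the premises, so it does not yield O(~reject_consent).
So O(~reject_consent) is not derivable, and the apparent clash with O(reject_consent) does not arise.
A world satisfying every obligation exists (e.g. authorize_backup=false, disclose_dataset=false, don_mask=true, encrypt_budget=false, escrow_receipt=false, freeze_account=false, issue_refund=false, mute_channel=false, reject_consent=true, void_entry=false); no atom is both obligatory and forbidden, so the set is consistent.

Consistent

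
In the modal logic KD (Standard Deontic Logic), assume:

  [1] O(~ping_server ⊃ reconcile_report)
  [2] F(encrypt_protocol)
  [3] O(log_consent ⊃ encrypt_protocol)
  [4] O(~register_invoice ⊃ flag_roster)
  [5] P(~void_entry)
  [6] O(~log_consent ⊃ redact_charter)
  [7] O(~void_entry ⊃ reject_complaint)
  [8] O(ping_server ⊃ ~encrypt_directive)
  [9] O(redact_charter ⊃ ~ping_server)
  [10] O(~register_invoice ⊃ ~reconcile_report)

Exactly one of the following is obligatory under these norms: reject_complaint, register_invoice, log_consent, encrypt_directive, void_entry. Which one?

Premise 2 is F(encrypt_protocol), i.e. O(~encrypt_protocol).
Premise 3 is O(log_consent ⊃ encrypt_protocol); contrapositively O(~encrypt_protocol ⊃ ~log_consent). Since O(~encrypt_protocol) holds, K gives O(~log_consent).
Applying K to premise 6 (O(~log_consent ⊃ redact_charter)) and O(~log_consent) yields O(redact_charter).
Premise 9 is O(redact_charter ⊃ ~ping_server); since O(redact_charter), deontic closure gives O(~ping_server).
Applying K to premise 1 (O(~ping_server ⊃ reconcile_report)) and O(~ping_server) yields O(reconcile_report).
Premise 10, O(~register_invoice ⊃ ~reconcile_report), contraposes to O(reconcile_report ⊃ register_invoice); with O(reconcile_report) we get O(register_invoice).
So O(register_invoice) holds — register_invoice is obligatory. None of the other listed options is made obligatory by any chain of premises.

register_invoice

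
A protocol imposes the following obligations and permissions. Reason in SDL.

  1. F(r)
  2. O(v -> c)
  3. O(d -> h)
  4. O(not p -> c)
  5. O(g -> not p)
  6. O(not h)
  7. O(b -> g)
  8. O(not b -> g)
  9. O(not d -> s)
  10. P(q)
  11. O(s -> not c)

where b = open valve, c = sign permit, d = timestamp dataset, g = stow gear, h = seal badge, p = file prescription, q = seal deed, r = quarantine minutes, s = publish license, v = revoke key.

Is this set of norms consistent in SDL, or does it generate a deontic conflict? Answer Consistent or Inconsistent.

By case analysis on not b: premise 8 gives O(not b -> g) and premise 7 gives O(b -> g), so O(g) either way.
With premise 5, O(g -> not p), the K-axiom yields O(not p).
Premise 4 is O(not p -> c); since O(not p), deontic closure gives O(c).
Premise 11 is O(s -> not c); contrapositively O(c -> not s). Since O(c) holds, K gives O(not s).
Premise 9 is O(not d -> s); contrapositively O(not s -> d). Since O(not s) holds, K gives O(d).
Applying K to premise 3 (O(d -> h)) and O(d) yields O(h).
Yet premise 6 states O(not h).
We now have both O(h) and O(not h) — h is simultaneously obligatory and forbidden, violating the D-axiom.

Inconsistent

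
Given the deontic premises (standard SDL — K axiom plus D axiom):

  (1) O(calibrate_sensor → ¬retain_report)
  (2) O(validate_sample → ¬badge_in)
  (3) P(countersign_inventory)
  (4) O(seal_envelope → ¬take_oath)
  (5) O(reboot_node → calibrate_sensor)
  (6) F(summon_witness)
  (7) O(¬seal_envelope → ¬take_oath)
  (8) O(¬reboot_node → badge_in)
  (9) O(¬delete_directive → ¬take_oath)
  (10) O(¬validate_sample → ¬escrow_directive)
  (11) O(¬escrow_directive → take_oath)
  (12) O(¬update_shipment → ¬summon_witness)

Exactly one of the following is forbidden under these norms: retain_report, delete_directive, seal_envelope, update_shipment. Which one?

retain_report

Premises 7 and 4 are O(¬seal_envelope → ¬take_oath) and O(seal_envelope → ¬take_oath); every ideal world satisfies ¬seal_envelope or seal_envelope, so in either case ¬take_oath holds — hence O(¬take_oath).
The contrapositive of premise 11 (O(¬escrow_directive → take_oath)) is O(¬take_oath → escrow_directive), and O(¬take_oath) is already established, so O(escrow_directive).
The contrapositive of premise 10 (O(¬validate_sample → ¬escrow_directive)) is O(escrow_directive → validate_sample), and O(escrow_directive) is already established, so O(validate_sample).
With premise 2, O(validate_sample → ¬badge_in), the K-axiom yields O(¬badge_in).
The contrapositive of premise 8 (O(¬reboot_node → badge_in)) is O(¬badge_in → reboot_node), and O(¬badge_in) is already established, so O(reboot_node).
Applying K to premise 5 (O(reboot_node → calibrate_sensor)) and O(reboot_node) yields O(calibrate_sensor).
Premise 1 is O(calibrate_sensor → ¬retain_report); since O(calibrate_sensor), deontic closure gives O(¬retain_report).
So O(¬retain_report) holds, i.e. retain_report is forbidden. None of the other listed options is forbidden under the premises.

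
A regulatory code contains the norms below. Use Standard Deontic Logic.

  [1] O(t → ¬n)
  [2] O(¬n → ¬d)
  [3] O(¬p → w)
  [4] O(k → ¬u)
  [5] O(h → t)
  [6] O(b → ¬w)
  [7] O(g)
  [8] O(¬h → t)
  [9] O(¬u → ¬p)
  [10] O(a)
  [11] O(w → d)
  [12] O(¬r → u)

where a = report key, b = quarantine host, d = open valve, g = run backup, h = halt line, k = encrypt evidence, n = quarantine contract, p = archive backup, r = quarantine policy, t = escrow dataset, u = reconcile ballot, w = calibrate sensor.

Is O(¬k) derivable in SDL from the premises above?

Yes

Premises 5 and 8 are O(h → t) and O(¬h → t); every ideal world satisfies h or ¬h, so in either case t holds — hence O(t).
With premise 1, O(t → ¬n), the K-axiom yields O(¬n).
Applying K to premise 2 (O(¬n → ¬d)) and O(¬n) yields O(¬d).
Premise 11 is O(w → d); contrapositively O(¬d → ¬w). Since O(¬d) holds, K gives O(¬w).
The contrapositive of premise 3 (O(¬p → w)) is O(¬w → p), and O(¬w) is already established, so O(p).
The contrapositive of premise 9 (O(¬u → ¬p)) is O(p → u), and O(p) is already established, so O(u).
The contrapositive of premise 4 (O(k → ¬u)) is O(u → ¬k), and O(u) is already established, so O(¬k).
Premises 6, 7, 10, 12 do not contribute to this derivation.
So O(¬k) follows.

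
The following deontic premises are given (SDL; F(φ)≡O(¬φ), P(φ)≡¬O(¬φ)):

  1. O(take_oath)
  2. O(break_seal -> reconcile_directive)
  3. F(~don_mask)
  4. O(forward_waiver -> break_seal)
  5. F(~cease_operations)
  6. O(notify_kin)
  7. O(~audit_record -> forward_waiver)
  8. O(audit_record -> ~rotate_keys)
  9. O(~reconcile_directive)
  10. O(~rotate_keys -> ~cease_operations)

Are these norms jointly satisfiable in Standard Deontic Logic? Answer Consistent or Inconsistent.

Premise 9 gives O(~reconcile_directive).
Premise 2, O(break_seal -> reconcile_directive), contraposes to O(~reconcile_directive -> ~break_seal); with O(~reconcile_directive) we get O(~break_seal).
Premise 4 is O(forward_waiver -> break_seal); contrapositively O(~break_seal -> ~forward_waiver). Since O(~break_seal) holds, K gives O(~forward_waiver).
Premise 7 is O(~audit_record -> forward_waiver); contrapositively O(~forward_waiver -> audit_record). Since O(~forward_waiver) holds, K gives O(audit_record).
With premise 8, O(audit_record -> ~rotate_keys), the K-axiom yields O(~rotate_keys).
From O(~rotate_keys) and premise 10, O(~rotate_keys -> ~cease_operations), we obtain O(~cease_operations).
But premise 5, F(~cease_operations), means O(cease_operations).
We now have both O(~cease_operations) and O(cease_operations) — cease_operations is simultaneously obligatory and forbidden, violating the D-axiom.

Inconsistent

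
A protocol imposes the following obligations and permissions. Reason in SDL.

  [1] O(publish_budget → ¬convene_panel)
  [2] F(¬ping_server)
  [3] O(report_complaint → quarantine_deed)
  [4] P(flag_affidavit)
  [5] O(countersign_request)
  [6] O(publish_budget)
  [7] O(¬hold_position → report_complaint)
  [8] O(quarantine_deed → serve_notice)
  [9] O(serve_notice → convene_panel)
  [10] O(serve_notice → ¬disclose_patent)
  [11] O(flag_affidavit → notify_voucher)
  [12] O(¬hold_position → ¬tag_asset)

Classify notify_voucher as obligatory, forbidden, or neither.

Neither

Premise 11 is O(flag_affidavit → notify_voucher), but O(flag_affidavit) is not derivable from the premises (the permission P(flag_affidavit) asserts only ¬O(¬flag_affidavit), not O(flag_affidavit)), so it does not yield O(notify_voucher).
No premise or chain of K-axiom applications forces O(notify_voucher), and none forces O(¬notify_voucher). So notify_voucher is neither obligatory nor forbidden under these norms.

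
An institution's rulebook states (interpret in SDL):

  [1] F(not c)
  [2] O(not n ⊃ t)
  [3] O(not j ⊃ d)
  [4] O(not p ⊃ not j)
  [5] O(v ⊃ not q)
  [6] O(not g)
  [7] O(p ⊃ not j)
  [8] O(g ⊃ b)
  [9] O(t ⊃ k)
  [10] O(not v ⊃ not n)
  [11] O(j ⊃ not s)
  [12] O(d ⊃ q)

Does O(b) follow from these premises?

Premise 8 is O(g ⊃ b), but O(g) is not derivable from the premises, so it does not yield O(b).
No other premise forces O(b). An ideal world satisfying every premise can still have b false, so O(b) is not derivable.

No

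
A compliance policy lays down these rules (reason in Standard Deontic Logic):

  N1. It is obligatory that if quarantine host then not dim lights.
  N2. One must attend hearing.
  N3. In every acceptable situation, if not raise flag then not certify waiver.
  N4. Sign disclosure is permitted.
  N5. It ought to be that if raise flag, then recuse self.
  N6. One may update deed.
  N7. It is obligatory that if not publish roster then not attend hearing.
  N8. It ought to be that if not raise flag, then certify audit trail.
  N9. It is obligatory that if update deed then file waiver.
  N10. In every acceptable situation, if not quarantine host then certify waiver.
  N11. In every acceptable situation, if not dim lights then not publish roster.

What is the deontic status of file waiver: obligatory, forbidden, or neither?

Premise 9 is O(update_deed → file_waiver), but O(update_deed) is not derivable from the premises (the permission P(update_deed) asserts only ¬O(¬update_deed), not O(update_deed)), so it does not yield O(file_waiver).
No premise or chain of K-axiom applications forces O(file_waiver), and none forces O(¬file_waiver). So file_waiver is neither obligatory nor forbidden under these norms.

Neither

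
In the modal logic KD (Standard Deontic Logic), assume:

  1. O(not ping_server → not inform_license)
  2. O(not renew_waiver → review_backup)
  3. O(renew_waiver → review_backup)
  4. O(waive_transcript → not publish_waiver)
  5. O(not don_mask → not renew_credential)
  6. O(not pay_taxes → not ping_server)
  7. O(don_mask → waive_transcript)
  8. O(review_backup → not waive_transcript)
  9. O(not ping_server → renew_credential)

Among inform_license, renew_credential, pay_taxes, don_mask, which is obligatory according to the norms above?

pay_taxes

Premises 3 and 2 cover both cases: O(renew_waiver → review_backup) and O(not renew_waiver → review_backup). Since renew_waiver ∨ not renew_waiver is a tautology, O(review_backup) follows.
Premise 8 is O(review_backup → not waive_transcript); since O(review_backup), deontic closure gives O(not waive_transcript).
Premise 7, O(don_mask → waive_transcript), contraposes to O(not waive_transcript → not don_mask); with O(not waive_transcript) we get O(not don_mask).
Applying K to premise 5 (O(not don_mask → not renew_credential)) and O(not don_mask) yields O(not renew_credential).
The contrapositive of premise 9 (O(not ping_server → renew_credential)) is O(not renew_credential → ping_server), and O(not renew_credential) is already established, so O(ping_server).
Premise 6, O(not pay_taxes → not ping_server), contraposes to O(ping_server → pay_taxes); with O(ping_server) we get O(pay_taxes).
So O(pay_taxes) holds — pay_taxes is obligatory. None of the other listed options is made obligatory by any chain of premises.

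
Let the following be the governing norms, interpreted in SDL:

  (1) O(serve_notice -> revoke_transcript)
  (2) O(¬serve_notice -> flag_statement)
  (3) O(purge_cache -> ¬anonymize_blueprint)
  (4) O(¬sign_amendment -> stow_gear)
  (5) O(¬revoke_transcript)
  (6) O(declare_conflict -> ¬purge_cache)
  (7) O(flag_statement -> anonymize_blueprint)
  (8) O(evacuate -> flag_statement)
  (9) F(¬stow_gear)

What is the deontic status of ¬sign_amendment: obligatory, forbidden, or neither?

Neither

Premise 4 is O(¬sign_amendment -> stow_gear); even if O(stow_gear) held, inferring O(¬sign_amendment) would be affirming the consequent — invalid.
No premise or chain of K-axiom applications forces O(¬sign_amendment), and none forces O(sign_amendment). So ¬sign_amendment is neither obligatory nor forbidden under these norms.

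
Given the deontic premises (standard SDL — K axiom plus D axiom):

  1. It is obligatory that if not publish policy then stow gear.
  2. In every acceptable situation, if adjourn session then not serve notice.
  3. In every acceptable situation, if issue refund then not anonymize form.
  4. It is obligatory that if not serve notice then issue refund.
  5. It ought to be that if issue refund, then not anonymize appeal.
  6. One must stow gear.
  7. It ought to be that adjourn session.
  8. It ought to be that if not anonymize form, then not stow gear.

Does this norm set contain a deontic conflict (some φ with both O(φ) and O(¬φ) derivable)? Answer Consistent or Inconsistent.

Inconsistent

Premise 6 states O(stow_gear) outright.
Premise 8, O(¬anonymize_form → ¬stow_gear), contraposes to O(stow_gear → anonymize_form); with O(stow_gear) we get O(anonymize_form).
Premise 3 is O(issue_refund → ¬anonymize_form); contrapositively O(anonymize_form → ¬issue_refund). Since O(anonymize_form) holds, K gives O(¬issue_refund).
Premise 4, O(¬serve_notice → issue_refund), contraposes to O(¬issue_refund → serve_notice); with O(¬issue_refund) we get O(serve_notice).
The contrapositive of premise 2 (O(adjourn_session → ¬serve_notice)) is O(serve_notice → ¬adjourn_session), and O(serve_notice) is already established, so O(¬adjourn_session).
But premise 7 directly asserts O(adjourn_session).
We now have both O(¬adjourn_session) and O(adjourn_session) — adjourn_session is simultaneously obligatory and forbidden, violating the D-axiom.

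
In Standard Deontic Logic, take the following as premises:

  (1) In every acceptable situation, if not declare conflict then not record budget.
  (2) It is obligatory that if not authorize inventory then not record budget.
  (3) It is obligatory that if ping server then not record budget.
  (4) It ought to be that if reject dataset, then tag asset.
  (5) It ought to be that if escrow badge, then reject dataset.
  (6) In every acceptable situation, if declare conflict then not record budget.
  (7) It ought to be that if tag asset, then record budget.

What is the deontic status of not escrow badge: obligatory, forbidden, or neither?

By case analysis on declare_conflict: premise 6 gives O(declare_conflict → ¬record_budget) and premise 1 gives O(¬declare_conflict → ¬record_budget), so O(¬record_budget) either way.
Premise 7 is O(tag_asset → record_budget); contrapositively O(¬record_budget → ¬tag_asset). Since O(¬record_budget) holds, K gives O(¬tag_asset).
Premise 4 is O(reject_dataset → tag_asset); contrapositively O(¬tag_asset → ¬reject_dataset). Since O(¬tag_asset) holds, K gives O(¬reject_dataset).
Premise 5 is O(escrow_badge → reject_dataset); contrapositively O(¬reject_dataset → ¬escrow_badge). Since O(¬reject_dataset) holds, K gives O(¬escrow_badge).
Premises 2, 3 do not contribute to this derivation.
Hence ¬escrow_badge is obligatory.

Obligatory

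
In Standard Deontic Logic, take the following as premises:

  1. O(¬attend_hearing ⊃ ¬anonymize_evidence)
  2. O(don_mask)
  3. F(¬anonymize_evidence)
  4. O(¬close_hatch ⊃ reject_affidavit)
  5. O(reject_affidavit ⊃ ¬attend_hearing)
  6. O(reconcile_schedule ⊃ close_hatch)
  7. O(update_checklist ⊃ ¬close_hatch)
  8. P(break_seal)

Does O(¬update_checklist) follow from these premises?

Yes

Premise 3 is F(¬anonymize_evidence), i.e. O(anonymize_evidence).
Premise 1 is O(¬attend_hearing ⊃ ¬anonymize_evidence); contrapositively O(anonymize_evidence ⊃ attend_hearing). Since O(anonymize_evidence) holds, K gives O(attend_hearing).
The contrapositive of premise 5 (O(reject_affidavit ⊃ ¬attend_hearing)) is O(attend_hearing ⊃ ¬reject_affidavit), and O(attend_hearing) is already established, so O(¬reject_affidavit).
Premise 4 is O(¬close_hatch ⊃ reject_affidavit); contrapositively O(¬reject_affidavit ⊃ close_hatch). Since O(¬reject_affidavit) holds, K gives O(close_hatch).
The contrapositive of premise 7 (O(update_checklist ⊃ ¬close_hatch)) is O(close_hatch ⊃ ¬update_checklist), and O(close_hatch) is already established, so O(¬update_checklist).
Premises 2, 6, 8 do not contribute to this derivation.
So O(¬update_checklist) follows.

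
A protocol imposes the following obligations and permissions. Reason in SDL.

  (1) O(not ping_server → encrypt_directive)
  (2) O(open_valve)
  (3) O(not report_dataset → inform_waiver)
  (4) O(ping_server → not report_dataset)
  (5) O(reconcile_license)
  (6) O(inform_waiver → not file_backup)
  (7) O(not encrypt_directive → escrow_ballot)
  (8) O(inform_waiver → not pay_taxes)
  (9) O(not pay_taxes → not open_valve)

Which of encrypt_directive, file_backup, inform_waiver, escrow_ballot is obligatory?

From premise 2 we have O(open_valve).
Premise 9, O(not pay_taxes → not open_valve), contraposes to O(open_valve → pay_taxes); with O(open_valve) we get O(pay_taxes).
Premise 8, O(inform_waiver → not pay_taxes), contraposes to O(pay_taxes → not inform_waiver); with O(pay_taxes) we get O(not inform_waiver).
Premise 3 is O(not report_dataset → inform_waiver); contrapositively O(not inform_waiver → report_dataset). Since O(not inform_waiver) holds, K gives O(report_dataset).
Premise 4 is O(ping_server → not report_dataset); contrapositively O(report_dataset → not ping_server). Since O(report_dataset) holds, K gives O(not ping_server).
Applying K to premise 1 (O(not ping_server → encrypt_directive)) and O(not ping_server) yields O(encrypt_directive).
So O(encrypt_directive) holds — encrypt_directive is obligatory. None of the other listed options is made obligatory by any chain of premises.

encrypt_directive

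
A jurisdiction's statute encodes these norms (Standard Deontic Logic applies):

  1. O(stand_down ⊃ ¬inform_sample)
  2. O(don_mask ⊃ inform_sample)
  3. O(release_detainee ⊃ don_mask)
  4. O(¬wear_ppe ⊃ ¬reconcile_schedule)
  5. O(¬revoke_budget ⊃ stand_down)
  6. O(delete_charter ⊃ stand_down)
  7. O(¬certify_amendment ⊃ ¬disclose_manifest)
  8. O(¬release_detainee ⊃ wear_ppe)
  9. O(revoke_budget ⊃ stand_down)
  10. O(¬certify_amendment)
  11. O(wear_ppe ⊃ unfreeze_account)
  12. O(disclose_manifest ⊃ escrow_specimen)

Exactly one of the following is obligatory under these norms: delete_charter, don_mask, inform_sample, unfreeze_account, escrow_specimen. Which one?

Premises 5 and 9 are O(¬revoke_budget ⊃ stand_down) and O(revoke_budget ⊃ stand_down); every ideal world satisfies ¬revoke_budget or revoke_budget, so in either case stand_down holds — hence O(stand_down).
Applying K to premise 1 (O(stand_down ⊃ ¬inform_sample)) and O(stand_down) yields O(¬inform_sample).
Premise 2, O(don_mask ⊃ inform_sample), contraposes to O(¬inform_sample ⊃ ¬don_mask); with O(¬inform_sample) we get O(¬don_mask).
Premise 3, O(release_detainee ⊃ don_mask), contraposes to O(¬don_mask ⊃ ¬release_detainee); with O(¬don_mask) we get O(¬release_detainee).
Applying K to premise 8 (O(¬release_detainee ⊃ wear_ppe)) and O(¬release_detainee) yields O(wear_ppe).
With premise 11, O(wear_ppe ⊃ unfreeze_account), the K-axiom yields O(unfreeze_account).
So O(unfreeze_account) holds — unfreeze_account is obligatory. None of the other listed options is made obligatory by any chain of premises.

unfreeze_account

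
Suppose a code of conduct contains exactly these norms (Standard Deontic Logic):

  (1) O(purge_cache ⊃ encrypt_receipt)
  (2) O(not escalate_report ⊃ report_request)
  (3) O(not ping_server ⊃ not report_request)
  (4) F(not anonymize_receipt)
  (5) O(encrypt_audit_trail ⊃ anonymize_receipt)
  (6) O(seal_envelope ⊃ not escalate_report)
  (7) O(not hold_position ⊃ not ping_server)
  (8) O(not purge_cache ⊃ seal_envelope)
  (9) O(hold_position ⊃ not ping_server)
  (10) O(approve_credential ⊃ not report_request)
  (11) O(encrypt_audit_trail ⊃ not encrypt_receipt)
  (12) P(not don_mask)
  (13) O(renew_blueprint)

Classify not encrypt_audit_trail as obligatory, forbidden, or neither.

By case analysis on not hold_position: premise 7 gives O(not hold_position ⊃ not ping_server) and premise 9 gives O(hold_position ⊃ not ping_server), so O(not ping_server) either way.
Premise 3 is O(not ping_server ⊃ not report_request); since O(not ping_server), deontic closure gives O(not report_request).
The contrapositive of premise 2 (O(not escalate_report ⊃ report_request)) is O(not report_request ⊃ escalate_report), and O(not report_request) is already established, so O(escalate_report).
The contrapositive of premise 6 (O(seal_envelope ⊃ not escalate_report)) is O(escalate_report ⊃ not seal_envelope), and O(escalate_report) is already established, so O(not seal_envelope).
Premise 8 is O(not purge_cache ⊃ seal_envelope); contrapositively O(not seal_envelope ⊃ purge_cache). Since O(not seal_envelope) holds, K gives O(purge_cache).
From O(purge_cache) and premise 1, O(purge_cache ⊃ encrypt_receipt), we obtain O(encrypt_receipt).
Premise 11 is O(encrypt_audit_trail ⊃ not encrypt_receipt); contrapositively O(encrypt_receipt ⊃ not encrypt_audit_trail). Since O(encrypt_receipt) holds, K gives O(not encrypt_audit_trail).
Premises 4, 5, 10, 12, 13 do not contribute to this derivation.
Hence not encrypt_audit_trail is obligatory.

Obligatory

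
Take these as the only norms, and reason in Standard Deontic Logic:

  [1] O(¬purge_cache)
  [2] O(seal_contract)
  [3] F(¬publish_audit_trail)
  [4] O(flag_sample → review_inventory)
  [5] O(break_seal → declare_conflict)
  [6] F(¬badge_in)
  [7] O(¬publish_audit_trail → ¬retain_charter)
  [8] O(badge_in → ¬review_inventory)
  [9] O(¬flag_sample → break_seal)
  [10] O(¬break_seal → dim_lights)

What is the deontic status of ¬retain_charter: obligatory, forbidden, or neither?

Premise 7 is O(¬publish_audit_trail → ¬retain_charter), but O(¬publish_audit_trail) is not derivable from the premises, so it does not yield O(¬retain_charter).
No premise or chain of K-axiom applications forces O(¬retain_charter), and none forces O(retain_charter). So ¬retain_charter is neither obligatory nor forbidden under these norms.

Neither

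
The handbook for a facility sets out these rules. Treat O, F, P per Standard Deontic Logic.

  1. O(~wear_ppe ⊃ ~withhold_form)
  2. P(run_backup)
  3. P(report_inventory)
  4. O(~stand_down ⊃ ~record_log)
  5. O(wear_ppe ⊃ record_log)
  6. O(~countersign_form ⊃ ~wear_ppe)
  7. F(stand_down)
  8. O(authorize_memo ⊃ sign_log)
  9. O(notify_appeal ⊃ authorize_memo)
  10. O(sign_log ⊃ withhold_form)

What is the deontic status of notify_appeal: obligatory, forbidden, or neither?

Forbidden

F(stand_down) at premise 7 means O(~stand_down).
From O(~stand_down) and premise 4, O(~stand_down ⊃ ~record_log), we obtain O(~record_log).
Premise 5, O(wear_ppe ⊃ record_log), contraposes to O(~record_log ⊃ ~wear_ppe); with O(~record_log) we get O(~wear_ppe).
Premise 1 is O(~wear_ppe ⊃ ~withhold_form); since O(~wear_ppe), deontic closure gives O(~withhold_form).
The contrapositive of premise 10 (O(sign_log ⊃ withhold_form)) is O(~withhold_form ⊃ ~sign_log), and O(~withhold_form) is already established, so O(~sign_log).
The contrapositive of premise 8 (O(authorize_memo ⊃ sign_log)) is O(~sign_log ⊃ ~authorize_memo), and O(~sign_log) is already established, so O(~authorize_memo).
Premise 9 is O(notify_appeal ⊃ authorize_memo); contrapositively O(~authorize_memo ⊃ ~notify_appeal). Since O(~authorize_memo) holds, K gives O(~notify_appeal).
Premises 2, 3, 6 do not contribute to this derivation.
Thus O(~notify_appeal), which is F(notify_appeal): notify_appeal is forbidden.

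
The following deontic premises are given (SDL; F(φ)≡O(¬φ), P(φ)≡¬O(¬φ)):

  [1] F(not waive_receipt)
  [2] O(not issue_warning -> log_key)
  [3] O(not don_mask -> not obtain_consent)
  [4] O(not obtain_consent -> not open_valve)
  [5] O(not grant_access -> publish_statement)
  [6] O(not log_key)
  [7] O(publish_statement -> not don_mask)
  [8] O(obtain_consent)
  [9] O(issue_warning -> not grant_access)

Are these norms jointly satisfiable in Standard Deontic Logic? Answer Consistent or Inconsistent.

Premise 8 gives O(obtain_consent).
Premise 3, O(not don_mask -> not obtain_consent), contraposes to O(obtain_consent -> don_mask); with O(obtain_consent) we get O(don_mask).
Premise 7 is O(publish_statement -> not don_mask); contrapositively O(don_mask -> not publish_statement). Since O(don_mask) holds, K gives O(not publish_statement).
Premise 5 is O(not grant_access -> publish_statement); contrapositively O(not publish_statement -> grant_access). Since O(not publish_statement) holds, K gives O(grant_access).
Premise 9 is O(issue_warning -> not grant_access); contrapositively O(grant_access -> not issue_warning). Since O(grant_access) holds, K gives O(not issue_warning).
Premise 2 is O(not issue_warning -> log_key); since O(not issue_warning), deontic closure gives O(log_key).
Yet premise 6 states O(not log_key).
We now have both O(log_key) and O(not log_key) — log_key is simultaneously obligatory and forbidden, violating the D-axiom.

Inconsistent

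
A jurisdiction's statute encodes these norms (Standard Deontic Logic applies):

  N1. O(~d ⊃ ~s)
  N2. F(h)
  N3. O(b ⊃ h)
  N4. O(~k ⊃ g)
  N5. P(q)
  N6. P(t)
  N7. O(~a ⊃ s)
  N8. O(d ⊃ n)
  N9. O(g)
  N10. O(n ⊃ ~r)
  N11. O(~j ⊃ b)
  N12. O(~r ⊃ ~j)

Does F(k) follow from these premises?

Premise 4 is O(~k ⊃ g); even if O(g) held, inferring O(~k) would be affirming the consequent — invalid.
No other premise forces O(~k). An ideal world satisfying every premise can still have k true, so F(k) is not derivable.

No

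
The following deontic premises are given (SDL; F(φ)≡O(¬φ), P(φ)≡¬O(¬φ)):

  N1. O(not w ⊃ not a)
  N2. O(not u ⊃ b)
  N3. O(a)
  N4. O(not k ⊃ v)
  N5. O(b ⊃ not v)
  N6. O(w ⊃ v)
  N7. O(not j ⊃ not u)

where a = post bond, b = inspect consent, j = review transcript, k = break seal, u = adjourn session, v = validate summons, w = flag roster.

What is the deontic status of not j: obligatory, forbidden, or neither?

Forbidden

Premise 3 states O(a) outright.
Premise 1, O(not w ⊃ not a), contraposes to O(a ⊃ w); with O(a) we get O(w).
Applying K to premise 6 (O(w ⊃ v)) and O(w) yields O(v).
Premise 5, O(b ⊃ not v), contraposes to O(v ⊃ not b); with O(v) we get O(not b).
Premise 2, O(not u ⊃ b), contraposes to O(not b ⊃ u); with O(not b) we get O(u).
Premise 7 is O(not j ⊃ not u); contrapositively O(u ⊃ j). Since O(u) holds, K gives O(j).
Premise 4 does not contribute to this derivation.
Thus O(j), which is F(not j): not j is forbidden.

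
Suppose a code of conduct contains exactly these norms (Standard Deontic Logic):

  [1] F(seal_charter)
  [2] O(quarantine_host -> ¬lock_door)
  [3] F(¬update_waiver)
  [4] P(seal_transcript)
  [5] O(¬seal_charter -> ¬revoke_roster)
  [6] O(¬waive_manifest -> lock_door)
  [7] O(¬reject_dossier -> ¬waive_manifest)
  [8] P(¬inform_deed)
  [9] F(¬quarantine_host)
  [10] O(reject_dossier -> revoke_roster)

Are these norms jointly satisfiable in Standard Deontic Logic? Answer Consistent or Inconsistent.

Premise 9, F(¬quarantine_host), is equivalent to O(quarantine_host).
From O(quarantine_host) and premise 2, O(quarantine_host -> ¬lock_door), we obtain O(¬lock_door).
Premise 6, O(¬waive_manifest -> lock_door), contraposes to O(¬lock_door -> waive_manifest); with O(¬lock_door) we get O(waive_manifest).
Premise 7, O(¬reject_dossier -> ¬waive_manifest), contraposes to O(waive_manifest -> reject_dossier); with O(waive_manifest) we get O(reject_dossier).
Applying K to premise 10 (O(reject_dossier -> revoke_roster)) and O(reject_dossier) yields O(revoke_roster).
Premise 5, O(¬seal_charter -> ¬revoke_roster), contraposes to O(revoke_roster -> seal_charter); with O(revoke_roster) we get O(seal_charter).
Yet premise 1 is F(seal_charter), i.e. O(¬seal_charter).
We now have both O(seal_charter) and O(¬seal_charter) — seal_charter is simultaneously obligatory and forbidden, violating the D-axiom.

Inconsistent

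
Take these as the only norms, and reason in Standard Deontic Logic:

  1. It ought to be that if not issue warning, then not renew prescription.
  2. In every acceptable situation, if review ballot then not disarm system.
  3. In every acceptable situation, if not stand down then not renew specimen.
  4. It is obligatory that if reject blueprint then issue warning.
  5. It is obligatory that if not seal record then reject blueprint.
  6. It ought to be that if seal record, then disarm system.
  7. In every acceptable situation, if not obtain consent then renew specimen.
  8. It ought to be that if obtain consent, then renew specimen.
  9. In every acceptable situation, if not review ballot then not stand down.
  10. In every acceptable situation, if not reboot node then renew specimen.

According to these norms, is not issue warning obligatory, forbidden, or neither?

Forbidden

By case analysis on ¬obtain_consent: premise 7 gives O(¬obtain_consent → renew_specimen) and premise 8 gives O(obtain_consent → renew_specimen), so O(renew_specimen) either way.
Premise 3 is O(¬stand_down → ¬renew_specimen); contrapositively O(renew_specimen → stand_down). Since O(renew_specimen) holds, K gives O(stand_down).
Premise 9 is O(¬review_ballot → ¬stand_down); contrapositively O(stand_down → review_ballot). Since O(stand_down) holds, K gives O(review_ballot).
With premise 2, O(review_ballot → ¬disarm_system), the K-axiom yields O(¬disarm_system).
Premise 6 is O(seal_record → disarm_system); contrapositively O(¬disarm_system → ¬seal_record). Since O(¬disarm_system) holds, K gives O(¬seal_record).
From O(¬seal_record) and premise 5, O(¬seal_record → reject_blueprint), we obtain O(reject_blueprint).
Applying K to premise 4 (O(reject_blueprint → issue_warning)) and O(reject_blueprint) yields O(issue_warning).
Premises 1, 10 do not contribute to this derivation.
Thus O(issue_warning), which is F(¬issue_warning): ¬issue_warning is forbidden.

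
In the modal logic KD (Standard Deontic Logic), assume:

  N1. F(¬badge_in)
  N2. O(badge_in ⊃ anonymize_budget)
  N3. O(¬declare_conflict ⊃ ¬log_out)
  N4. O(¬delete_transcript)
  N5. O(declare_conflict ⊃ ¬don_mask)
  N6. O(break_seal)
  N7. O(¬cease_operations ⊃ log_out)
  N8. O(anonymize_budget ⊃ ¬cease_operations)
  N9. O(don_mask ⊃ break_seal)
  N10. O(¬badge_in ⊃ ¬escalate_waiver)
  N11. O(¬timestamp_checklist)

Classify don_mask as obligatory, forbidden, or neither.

Forbidden

Premise 1 is F(¬badge_in), i.e. O(badge_in).
Premise 2 is O(badge_in ⊃ anonymize_budget); since O(badge_in), deontic closure gives O(anonymize_budget).
Premise 8 is O(anonymize_budget ⊃ ¬cease_operations); since O(anonymize_budget), deontic closure gives O(¬cease_operations).
With premise 7, O(¬cease_operations ⊃ log_out), the K-axiom yields O(log_out).
Premise 3 is O(¬declare_conflict ⊃ ¬log_out); contrapositively O(log_out ⊃ declare_conflict). Since O(log_out) holds, K gives O(declare_conflict).
With premise 5, O(declare_conflict ⊃ ¬don_mask), the K-axiom yields O(¬don_mask).
Premises 4, 6, 9, 10, 11 do not contribute to this derivation.
Thus O(¬don_mask), which is F(don_mask): don_mask is forbidden.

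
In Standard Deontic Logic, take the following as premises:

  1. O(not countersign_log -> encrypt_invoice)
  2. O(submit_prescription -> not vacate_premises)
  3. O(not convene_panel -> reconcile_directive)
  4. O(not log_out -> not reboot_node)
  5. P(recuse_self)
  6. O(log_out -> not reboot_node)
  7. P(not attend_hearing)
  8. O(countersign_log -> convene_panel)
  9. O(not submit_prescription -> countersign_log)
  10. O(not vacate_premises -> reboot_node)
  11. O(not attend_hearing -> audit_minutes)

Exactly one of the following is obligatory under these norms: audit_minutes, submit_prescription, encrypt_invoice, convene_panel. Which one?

convene_panel

Premises 4 and 6 are O(not log_out -> not reboot_node) and O(log_out -> not reboot_node); every ideal world satisfies not log_out or log_out, so in either case not reboot_node holds — hence O(not reboot_node).
Premise 10, O(not vacate_premises -> reboot_node), contraposes to O(not reboot_node -> vacate_premises); with O(not reboot_node) we get O(vacate_premises).
Premise 2 is O(submit_prescription -> not vacate_premises); contrapositively O(vacate_premises -> not submit_prescription). Since O(vacate_premises) holds, K gives O(not submit_prescription).
With premise 9, O(not submit_prescription -> countersign_log), the K-axiom yields O(countersign_log).
Applying K to premise 8 (O(countersign_log -> convene_panel)) and O(countersign_log) yields O(convene_panel).
So O(convene_panel) holds — convene_panel is obligatory. None of the other listed options is made obligatory by any chain of premises.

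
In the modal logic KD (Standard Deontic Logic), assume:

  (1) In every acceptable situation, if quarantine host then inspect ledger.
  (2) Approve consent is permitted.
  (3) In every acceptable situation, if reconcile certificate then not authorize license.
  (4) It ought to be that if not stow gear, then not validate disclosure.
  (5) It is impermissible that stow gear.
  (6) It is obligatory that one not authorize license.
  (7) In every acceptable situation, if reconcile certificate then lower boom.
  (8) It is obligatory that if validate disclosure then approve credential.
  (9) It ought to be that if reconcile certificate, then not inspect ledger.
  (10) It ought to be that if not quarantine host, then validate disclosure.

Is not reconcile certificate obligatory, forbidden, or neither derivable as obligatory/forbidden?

Obligatory

Premise 5 is F(stow_gear), i.e. O(¬stow_gear).
Premise 4 is O(¬stow_gear → ¬validate_disclosure); since O(¬stow_gear), deontic closure gives O(¬validate_disclosure).
The contrapositive of premise 10 (O(¬quarantine_host → validate_disclosure)) is O(¬validate_disclosure → quarantine_host), and O(¬validate_disclosure) is already established, so O(quarantine_host).
With premise 1, O(quarantine_host → inspect_ledger), the K-axiom yields O(inspect_ledger).
Premise 9, O(reconcile_certificate → ¬inspect_ledger), contraposes to O(inspect_ledger → ¬reconcile_certificate); with O(inspect_ledger) we get O(¬reconcile_certificate).
Premises 2, 3, 6, 7, 8 do not contribute to this derivation.
Hence ¬reconcile_certificate is obligatory.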